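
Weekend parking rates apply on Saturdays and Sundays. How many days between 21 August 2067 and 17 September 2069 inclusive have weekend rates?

217

21 August 2067 is a Sunday.
That's 759 days from start to end, counting both.
759 = 7 × 108 + 3, so there are 108 full weeks plus 3 extra days.
Each full week contributes 2 weekend days (Sat, Sun): 108 × 2 = 216.
The 3 extra days are Sun, Mon, Tue — 1 of them qualifies.
Total: 216 + 1 = 217.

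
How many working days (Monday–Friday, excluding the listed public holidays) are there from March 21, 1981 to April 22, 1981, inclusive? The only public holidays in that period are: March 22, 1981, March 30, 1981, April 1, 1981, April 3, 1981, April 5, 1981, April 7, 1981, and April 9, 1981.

March 21, 1981 is a Saturday.
That's 33 days from start to end, counting both.
33 = 7 × 4 + 5, so there are 4 full weeks plus 5 extra days.
Each full week contributes 5 weekdays (Mon–Fri): 4 × 5 = 20.
The 5 extra days are Sat, Sun, Mon, Tue, Wed — 3 of them qualify.
Total: 20 + 3 = 23.
Holidays: March 22, 1981 (Sun); March 30, 1981 (Mon); April 1, 1981 (Wed); April 3, 1981 (Fri); April 5, 1981 (Sun); April 7, 1981 (Tue); April 9, 1981 (Thu).
5 of the 7 holidays fall on weekdays; the rest are weekends and were already excluded.
Business days: 23 − 5 = 18.

18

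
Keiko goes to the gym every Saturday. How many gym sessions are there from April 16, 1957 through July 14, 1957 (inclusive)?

April 16, 1957 is a Tuesday.
That's 90 days from start to end, counting both.
90 = 7 × 12 + 6, so there are 12 full weeks plus 6 extra days.
Each full week contributes one Saturday: 12 so far.
The 6 extra days are Tue, Wed, Thu, Fri, Sat, Sun — 1 of them qualifies.
Total: 12 + 1 = 13.

13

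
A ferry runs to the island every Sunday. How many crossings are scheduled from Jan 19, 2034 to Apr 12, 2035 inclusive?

64 Sundays

Jan 19, 2034 is a Thursday.
From Jan 19, 2034 to Apr 12, 2035 is 449 days inclusive.
449 = 7 × 64 + 1, so there are 64 full weeks plus 1 extra day.
Each full week contributes one Sunday: 64 so far.
The 1 extra day is Thu — none qualify.
Total: 64 + 0 = 64.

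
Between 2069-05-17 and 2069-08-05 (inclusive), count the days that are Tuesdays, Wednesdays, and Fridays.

2069-05-17 is a Friday.
That's 81 days from start to end, counting both.
81 = 7 × 11 + 4, so there are 11 full weeks plus 4 extra days.
Each full week contributes 3 days from the set (Tue, Wed, Fri): 11 × 3 = 33.
The 4 extra days are Fri, Sat, Sun, Mon — 1 of them qualifies.
Total: 33 + 1 = 34.

34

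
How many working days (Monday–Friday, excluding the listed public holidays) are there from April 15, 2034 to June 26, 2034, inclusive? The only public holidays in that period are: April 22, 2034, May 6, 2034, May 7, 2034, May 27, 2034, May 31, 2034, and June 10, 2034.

50

April 15, 2034 is a Saturday.
From April 15, 2034 to June 26, 2034 is 73 days inclusive.
73 = 7 × 10 + 3, so there are 10 full weeks plus 3 extra days.
Each full week contributes 5 weekdays (Mon–Fri): 10 × 5 = 50.
The 3 extra days are Sat, Sun, Mon — 1 of them qualifies.
Total: 50 + 1 = 51.
Holidays: April 22, 2034 (Sat); May 6, 2034 (Sat); May 7, 2034 (Sun); May 27, 2034 (Sat); May 31, 2034 (Wed); June 10, 2034 (Sat).
1 of the 6 holidays fall on weekdays; the rest are weekends and were already excluded.
Business days: 51 − 1 = 50.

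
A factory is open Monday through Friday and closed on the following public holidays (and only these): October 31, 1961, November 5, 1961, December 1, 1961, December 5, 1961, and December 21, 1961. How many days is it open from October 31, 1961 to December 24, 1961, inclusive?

35 working days

October 31, 1961 is a Tuesday.
From October 31, 1961 to December 24, 1961 is 55 days inclusive.
55 = 7 × 7 + 6, so there are 7 full weeks plus 6 extra days.
Each full week contributes 5 weekdays (Mon–Fri): 7 × 5 = 35.
The 6 extra days are Tuesday, Wednesday, Thursday, Friday, Saturday, Sunday — 4 of them qualify.
Total: 35 + 4 = 39.
Holidays: October 31, 1961 (Tue); November 5, 1961 (Sun); December 1, 1961 (Fri); December 5, 1961 (Tue); December 21, 1961 (Thu).
4 of the 5 holidays fall on weekdays; the rest are weekends and were already excluded.
Business days: 39 − 4 = 35.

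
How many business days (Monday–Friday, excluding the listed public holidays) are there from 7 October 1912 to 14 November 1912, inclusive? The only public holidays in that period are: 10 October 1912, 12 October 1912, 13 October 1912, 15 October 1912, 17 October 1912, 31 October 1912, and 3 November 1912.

25 business days

7 October 1912 is a Monday.
From 7 October 1912 to 14 November 1912 is 39 days inclusive.
39 = 7 × 5 + 4, so there are 5 full weeks plus 4 extra days.
Each full week contributes 5 weekdays (Mon–Fri): 5 × 5 = 25.
The 4 extra days are Mon, Tue, Wed, Thu — 4 of them qualify.
Total: 25 + 4 = 29.
Holidays: 10 October 1912 (Thu); 12 October 1912 (Sat); 13 October 1912 (Sun); 15 October 1912 (Tue); 17 October 1912 (Thu); 31 October 1912 (Thu); 3 November 1912 (Sun).
4 of the 7 holidays fall on weekdays; the rest are weekends and were already excluded.
Business days: 29 − 4 = 25.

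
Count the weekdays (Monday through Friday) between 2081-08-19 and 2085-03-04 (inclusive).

924

2081-08-19 is a Tuesday.
From 2081-08-19 to 2085-03-04 is 1294 days inclusive.
1294 = 7 × 184 + 6, so there are 184 full weeks plus 6 extra days.
Each full week contributes 5 weekdays (Mon–Fri): 184 × 5 = 920.
The 6 extra days are Tue, Wed, Thu, Fri, Sat, Sun — 4 of them qualify.
Total: 920 + 4 = 924.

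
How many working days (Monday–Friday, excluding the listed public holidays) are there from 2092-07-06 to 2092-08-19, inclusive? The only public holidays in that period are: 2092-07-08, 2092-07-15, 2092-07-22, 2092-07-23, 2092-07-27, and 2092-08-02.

28

2092-07-06 is a Sunday.
The range spans 45 days (inclusive of both endpoints).
45 = 7 × 6 + 3, so there are 6 full weeks plus 3 extra days.
Each full week contributes 5 weekdays (Mon–Fri): 6 × 5 = 30.
The 3 extra days are Sun, Mon, Tue — 2 of them qualify.
Total: 30 + 2 = 32.
Holidays: 2092-07-08 (Tue); 2092-07-15 (Tue); 2092-07-22 (Tue); 2092-07-23 (Wed); 2092-07-27 (Sun); 2092-08-02 (Sat).
4 of the 6 holidays fall on weekdays; the rest are weekends and were already excluded.
Business days: 32 − 4 = 28.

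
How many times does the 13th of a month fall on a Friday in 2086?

2

The 13th falls on a Friday when the month's 13th has weekday Fri.
Jan 13 is Sun; Feb 13 is Wed; Mar 13 is Wed; Apr 13 is Sat; May 13 is Mon; Jun 13 is Thu; Jul 13 is Sat; Aug 13 is Tue; Sep 13 is Fri ✓; Oct 13 is Sun; Nov 13 is Wed; Dec 13 is Fri ✓.
Friday the 13ths: Sep, Dec.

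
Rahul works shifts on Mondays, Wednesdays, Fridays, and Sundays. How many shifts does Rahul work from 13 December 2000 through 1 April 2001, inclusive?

13 December 2000 is a Wednesday.
That's 110 days from start to end, counting both.
110 = 7 × 15 + 5, so there are 15 full weeks plus 5 extra days.
Each full week contributes 4 days from the set (Mon, Wed, Fri, Sun): 15 × 4 = 60.
The 5 extra days are Wed, Thu, Fri, Sat, Sun — 3 of them qualify.
Total: 60 + 3 = 63.

63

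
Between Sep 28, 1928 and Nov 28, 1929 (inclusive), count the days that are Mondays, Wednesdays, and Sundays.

183

Sep 28, 1928 is a Friday.
The range spans 427 days (inclusive of both endpoints).
427 = 7 × 61, so the span is exactly 61 full weeks.
Each full week contributes 3 days from the set (Mon, Wed, Sun): 61 × 3 = 183.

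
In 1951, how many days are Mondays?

53

January 1, 1951 is a Monday.
From January 1, 1951 to December 31, 1951 is 365 days inclusive.
365 = 7 × 52 + 1, so there are 52 full weeks plus 1 extra day.
Each full week contributes one Monday: 52 so far.
The 1 extra day is Mon — 1 of them qualifies.
Total: 52 + 1 = 53.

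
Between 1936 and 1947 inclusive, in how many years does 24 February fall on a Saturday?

2

Day of week of February 24 in each year:
1936: Mon, 1937: Wed, 1938: Thu, 1939: Fri, 1940: Sat ✓, 1941: Mon, 1942: Tue, 1943: Wed, 1944: Thu, 1945: Sat ✓, 1946: Sun, 1947: Mon
Saturdays: 1940, 1945.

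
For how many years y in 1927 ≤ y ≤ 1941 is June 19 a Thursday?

Day of week of June 19 in each year:
1927: Sun, 1928: Tue, 1929: Wed, 1930: Thu ✓, 1931: Fri, 1932: Sun, 1933: Mon, 1934: Tue, 1935: Wed, 1936: Fri, 1937: Sat, 1938: Sun, 1939: Mon, 1940: Wed, 1941: Thu ✓
Thursdays: 1930, 1941.

2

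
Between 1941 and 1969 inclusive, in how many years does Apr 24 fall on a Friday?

4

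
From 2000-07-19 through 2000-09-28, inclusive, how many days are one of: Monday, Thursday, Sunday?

31

2000-07-19 is a Wednesday.
The range spans 72 days (inclusive of both endpoints).
72 = 7 × 10 + 2, so there are 10 full weeks plus 2 extra days.
Each full week contributes 3 days from the set (Mon, Thu, Sun): 10 × 3 = 30.
The 2 extra days are Wednesday, Thursday — 1 of them qualifies.
Total: 30 + 1 = 31.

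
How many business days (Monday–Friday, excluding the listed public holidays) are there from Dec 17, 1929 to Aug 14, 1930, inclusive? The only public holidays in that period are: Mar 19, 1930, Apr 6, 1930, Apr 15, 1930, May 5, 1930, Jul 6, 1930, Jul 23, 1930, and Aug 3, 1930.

Dec 17, 1929 is a Tuesday.
From Dec 17, 1929 to Aug 14, 1930 is 241 days inclusive.
241 = 7 × 34 + 3, so there are 34 full weeks plus 3 extra days.
Each full week contributes 5 weekdays (Mon–Fri): 34 × 5 = 170.
The 3 extra days are Tuesday, Wednesday, Thursday — 3 of them qualify.
Total: 170 + 3 = 173.
Holidays: Mar 19, 1930 (Wed); Apr 6, 1930 (Sun); Apr 15, 1930 (Tue); May 5, 1930 (Mon); Jul 6, 1930 (Sun); Jul 23, 1930 (Wed); Aug 3, 1930 (Sun).
4 of the 7 holidays fall on weekdays; the rest are weekends and were already excluded.
Business days: 173 − 4 = 169.

169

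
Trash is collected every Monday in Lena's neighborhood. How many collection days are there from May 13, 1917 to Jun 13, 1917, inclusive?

5 Mondays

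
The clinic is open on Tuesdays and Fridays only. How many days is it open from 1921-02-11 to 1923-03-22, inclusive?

1921-02-11 is a Friday.
The range spans 770 days (inclusive of both endpoints).
770 = 7 × 110, so the span is exactly 110 full weeks.
Each full week contributes 2 days from the set (Tue, Fri): 110 × 2 = 220.
Total: 220.

220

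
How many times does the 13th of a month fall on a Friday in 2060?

The 13th falls on a Friday when the month's 13th has weekday Fri.
Jan 13 is Tue; Feb 13 is Fri ✓; Mar 13 is Sat; Apr 13 is Tue; May 13 is Thu; Jun 13 is Sun; Jul 13 is Tue; Aug 13 is Fri ✓; Sep 13 is Mon; Oct 13 is Wed; Nov 13 is Sat; Dec 13 is Mon.
Friday the 13ths: Feb, Aug.

2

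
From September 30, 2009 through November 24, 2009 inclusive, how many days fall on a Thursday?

September 30, 2009 is a Wednesday.
From September 30, 2009 to November 24, 2009 is 56 days inclusive.
56 = 7 × 8, so the span is exactly 8 full weeks.
Each full week contributes one Thursday: 8 so far.
Total: 8.

8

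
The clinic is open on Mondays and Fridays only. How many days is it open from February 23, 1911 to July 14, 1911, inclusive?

February 23, 1911 is a Thursday.
From February 23, 1911 to July 14, 1911 is 142 days inclusive.
142 = 7 × 20 + 2, so there are 20 full weeks plus 2 extra days.
Each full week contributes 2 days from the set (Mon, Fri): 20 × 2 = 40.
The 2 extra days are Thu, Fri — 1 of them qualifies.
Total: 40 + 1 = 41.

41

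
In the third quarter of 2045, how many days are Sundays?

13

July 1, 2045 is a Saturday.
From July 1, 2045 to September 30, 2045 is 92 days inclusive.
92 = 7 × 13 + 1, so there are 13 full weeks plus 1 extra day.
Each full week contributes one Sunday: 13 so far.
The 1 extra day is Saturday — none qualify.
Total: 13 + 0 = 13.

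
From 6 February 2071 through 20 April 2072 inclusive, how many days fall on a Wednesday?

6 February 2071 is a Friday.
That's 440 days from start to end, counting both.
440 = 7 × 62 + 6, so there are 62 full weeks plus 6 extra days.
Each full week contributes one Wednesday: 62 so far.
The 6 extra days are Fri, Sat, Sun, Mon, Tue, Wed — 1 of them qualifies.
Total: 62 + 1 = 63.

63 Wednesdays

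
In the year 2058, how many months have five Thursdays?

A month has five Thursdays exactly when Thursday falls within its first (length − 28) days.
Jan: 31 days, starts Tue → 5 of Tue, Wed, Thu ✓
Feb: 28 days, starts Fri → 5 of (none)
Mar: 31 days, starts Fri → 5 of Fri, Sat, Sun
Apr: 30 days, starts Mon → 5 of Mon, Tue
May: 31 days, starts Wed → 5 of Wed, Thu, Fri ✓
Jun: 30 days, starts Sat → 5 of Sat, Sun
Jul: 31 days, starts Mon → 5 of Mon, Tue, Wed
Aug: 31 days, starts Thu → 5 of Thu, Fri, Sat ✓
Sep: 30 days, starts Sun → 5 of Sun, Mon
Oct: 31 days, starts Tue → 5 of Tue, Wed, Thu ✓
Nov: 30 days, starts Fri → 5 of Fri, Sat
Dec: 31 days, starts Sun → 5 of Sun, Mon, Tue
Months with five Thursdays: Jan, May, Aug, Oct.

4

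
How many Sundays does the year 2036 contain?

52

Jan 1, 2036 is a Tuesday.
From Jan 1, 2036 to Dec 31, 2036 is 366 days inclusive.
366 = 7 × 52 + 2, so there are 52 full weeks plus 2 extra days.
Each full week contributes one Sunday: 52 so far.
The 2 extra days are Tuesday, Wednesday — none qualify.
Total: 52 + 0 = 52.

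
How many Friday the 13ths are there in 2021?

1

The 13th falls on a Friday when the month's 13th has weekday Fri.
Jan 13 is Wed; Feb 13 is Sat; Mar 13 is Sat; Apr 13 is Tue; May 13 is Thu; Jun 13 is Sun; Jul 13 is Tue; Aug 13 is Fri ✓; Sep 13 is Mon; Oct 13 is Wed; Nov 13 is Sat; Dec 13 is Mon.
Friday the 13ths: Aug.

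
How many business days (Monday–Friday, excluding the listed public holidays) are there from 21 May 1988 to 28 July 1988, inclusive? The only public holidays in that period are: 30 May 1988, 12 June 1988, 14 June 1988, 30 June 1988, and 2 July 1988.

46

21 May 1988 is a Saturday.
That's 69 days from start to end, counting both.
69 = 7 × 9 + 6, so there are 9 full weeks plus 6 extra days.
Each full week contributes 5 weekdays (Mon–Fri): 9 × 5 = 45.
The 6 extra days are Sat, Sun, Mon, Tue, Wed, Thu — 4 of them qualify.
Total: 45 + 4 = 49.
Holidays: 30 May 1988 (Mon); 12 June 1988 (Sun); 14 June 1988 (Tue); 30 June 1988 (Thu); 2 July 1988 (Sat).
3 of the 5 holidays fall on weekdays; the rest are weekends and were already excluded.
Business days: 49 − 3 = 46.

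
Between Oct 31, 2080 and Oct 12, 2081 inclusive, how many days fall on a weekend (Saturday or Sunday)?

100

Oct 31, 2080 is a Thursday.
From Oct 31, 2080 to Oct 12, 2081 is 347 days inclusive.
347 = 7 × 49 + 4, so there are 49 full weeks plus 4 extra days.
Each full week contributes 2 weekend days (Sat, Sun): 49 × 2 = 98.
The 4 extra days are Thursday, Friday, Saturday, Sunday — 2 of them qualify.
Total: 98 + 2 = 100.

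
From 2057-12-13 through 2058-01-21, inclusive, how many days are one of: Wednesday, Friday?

11

2057-12-13 is a Thursday.
That's 40 days from start to end, counting both.
40 = 7 × 5 + 5, so there are 5 full weeks plus 5 extra days.
Each full week contributes 2 days from the set (Wed, Fri): 5 × 2 = 10.
The 5 extra days are Thursday, Friday, Saturday, Sunday, Monday — 1 of them qualifies.
Total: 10 + 1 = 11.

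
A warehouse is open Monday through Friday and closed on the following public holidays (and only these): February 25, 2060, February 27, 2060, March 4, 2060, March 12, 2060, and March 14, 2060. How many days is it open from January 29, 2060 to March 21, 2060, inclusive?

January 29, 2060 is a Thursday.
From January 29, 2060 to March 21, 2060 is 53 days inclusive.
53 = 7 × 7 + 4, so there are 7 full weeks plus 4 extra days.
Each full week contributes 5 weekdays (Mon–Fri): 7 × 5 = 35.
The 4 extra days are Thu, Fri, Sat, Sun — 2 of them qualify.
Total: 35 + 2 = 37.
Holidays: February 25, 2060 (Wed); February 27, 2060 (Fri); March 4, 2060 (Thu); March 12, 2060 (Fri); March 14, 2060 (Sun).
4 of the 5 holidays fall on weekdays; the rest are weekends and were already excluded.
Business days: 37 − 4 = 33.

33 business days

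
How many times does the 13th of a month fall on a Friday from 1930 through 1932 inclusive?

5

Friday-the-13ths by year:
1930: Jun
1931: Feb, Mar, Nov
1932: May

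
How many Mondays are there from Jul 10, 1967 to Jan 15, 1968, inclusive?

Jul 10, 1967 is a Monday.
From Jul 10, 1967 to Jan 15, 1968 is 190 days inclusive.
190 = 7 × 27 + 1, so there are 27 full weeks plus 1 extra day.
Each full week contributes one Monday: 27 so far.
The 1 extra day is Monday — 1 of them qualifies.
Total: 27 + 1 = 28.

28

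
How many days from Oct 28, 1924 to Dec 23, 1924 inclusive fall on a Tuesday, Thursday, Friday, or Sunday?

33

Oct 28, 1924 is a Tuesday.
That's 57 days from start to end, counting both.
57 = 7 × 8 + 1, so there are 8 full weeks plus 1 extra day.
Each full week contributes 4 days from the set (Tue, Thu, Fri, Sun): 8 × 4 = 32.
The 1 extra day is Tuesday — 1 of them qualifies.
Total: 32 + 1 = 33.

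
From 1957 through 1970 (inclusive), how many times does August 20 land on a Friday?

1

Day of week of August 20 in each year:
1957: Tue, 1958: Wed, 1959: Thu, 1960: Sat, 1961: Sun, 1962: Mon, 1963: Tue, 1964: Thu, 1965: Fri ✓, 1966: Sat, 1967: Sun, 1968: Tue, 1969: Wed, 1970: Thu
Fridays: 1965.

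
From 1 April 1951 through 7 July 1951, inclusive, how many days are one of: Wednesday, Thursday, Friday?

1 April 1951 is a Sunday.
From 1 April 1951 to 7 July 1951 is 98 days inclusive.
98 = 7 × 14, so the span is exactly 14 full weeks.
Each full week contributes 3 days from the set (Wed, Thu, Fri): 14 × 3 = 42.
Total: 42.

42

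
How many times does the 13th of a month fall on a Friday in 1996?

2

The 13th falls on a Friday when the month's 13th has weekday Fri.
Jan 13 is Sat; Feb 13 is Tue; Mar 13 is Wed; Apr 13 is Sat; May 13 is Mon; Jun 13 is Thu; Jul 13 is Sat; Aug 13 is Tue; Sep 13 is Fri ✓; Oct 13 is Sun; Nov 13 is Wed; Dec 13 is Fri ✓.
Friday the 13ths: Sep, Dec.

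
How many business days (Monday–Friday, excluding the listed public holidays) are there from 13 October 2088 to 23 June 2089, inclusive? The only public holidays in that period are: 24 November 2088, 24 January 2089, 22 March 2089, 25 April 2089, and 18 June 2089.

178

13 October 2088 is a Wednesday.
That's 254 days from start to end, counting both.
254 = 7 × 36 + 2, so there are 36 full weeks plus 2 extra days.
Each full week contributes 5 weekdays (Mon–Fri): 36 × 5 = 180.
The 2 extra days are Wednesday, Thursday — 2 of them qualify.
Total: 180 + 2 = 182.
Holidays: 24 November 2088 (Wed); 24 January 2089 (Mon); 22 March 2089 (Tue); 25 April 2089 (Mon); 18 June 2089 (Sat).
4 of the 5 holidays fall on weekdays; the rest are weekends and were already excluded.
Business days: 182 − 4 = 178.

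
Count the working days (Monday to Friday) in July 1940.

July 1, 1940 is a Monday.
That's 31 days from start to end, counting both.
31 = 7 × 4 + 3, so there are 4 full weeks plus 3 extra days.
Each full week contributes 5 weekdays (Mon–Fri): 4 × 5 = 20.
The 3 extra days are Mon, Tue, Wed — 3 of them qualify.
Total: 20 + 3 = 23.

23 weekdays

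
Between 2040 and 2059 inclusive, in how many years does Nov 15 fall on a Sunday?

3

Day of week of November 15 in each year:
2040: Thu, 2041: Fri, 2042: Sat, 2043: Sun ✓, 2044: Tue, 2045: Wed, 2046: Thu, 2047: Fri, 2048: Sun ✓, 2049: Mon, 2050: Tue, 2051: Wed, 2052: Fri, 2053: Sat, 2054: Sun ✓, 2055: Mon, 2056: Wed, 2057: Thu, 2058: Fri, 2059: Sat
Sundays: 2043, 2048, 2054.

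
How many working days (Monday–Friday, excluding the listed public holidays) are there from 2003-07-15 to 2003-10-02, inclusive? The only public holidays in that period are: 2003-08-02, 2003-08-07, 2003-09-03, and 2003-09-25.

55 working days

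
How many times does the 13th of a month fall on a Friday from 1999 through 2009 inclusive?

Friday-the-13ths by year:
1999: Aug
2000: Oct
2001: Apr, Jul
2002: Sep, Dec
2003: Jun
2004: Feb, Aug
2005: May
2006: Jan, Oct
2007: Apr, Jul
2008: Jun
2009: Feb, Mar, Nov

18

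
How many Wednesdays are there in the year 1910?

1910-01-01 is a Saturday.
The range spans 365 days (inclusive of both endpoints).
365 = 7 × 52 + 1, so there are 52 full weeks plus 1 extra day.
Each full week contributes one Wednesday: 52 so far.
The 1 extra day is Saturday — none qualify.
Total: 52 + 0 = 52.

52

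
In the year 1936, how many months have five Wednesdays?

5

A month has five Wednesdays exactly when Wednesday falls within its first (length − 28) days.
Jan: 31 days, starts Wed → 5 of Wed, Thu, Fri ✓
Feb: 29 days, starts Sat → 5 of Sat
Mar: 31 days, starts Sun → 5 of Sun, Mon, Tue
Apr: 30 days, starts Wed → 5 of Wed, Thu ✓
May: 31 days, starts Fri → 5 of Fri, Sat, Sun
Jun: 30 days, starts Mon → 5 of Mon, Tue
Jul: 31 days, starts Wed → 5 of Wed, Thu, Fri ✓
Aug: 31 days, starts Sat → 5 of Sat, Sun, Mon
Sep: 30 days, starts Tue → 5 of Tue, Wed ✓
Oct: 31 days, starts Thu → 5 of Thu, Fri, Sat
Nov: 30 days, starts Sun → 5 of Sun, Mon
Dec: 31 days, starts Tue → 5 of Tue, Wed, Thu ✓
Months with five Wednesdays: Jan, Apr, Jul, Sep, Dec.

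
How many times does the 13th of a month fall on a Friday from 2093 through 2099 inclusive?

Friday-the-13ths by year:
2093: Feb, Mar, Nov
2094: Aug
2095: May
2096: Jan, Apr, Jul
2097: Sep, Dec
2098: Jun
2099: Feb, Mar, Nov

14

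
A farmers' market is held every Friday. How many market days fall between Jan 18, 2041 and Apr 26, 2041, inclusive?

Jan 18, 2041 is a Friday.
The range spans 99 days (inclusive of both endpoints).
99 = 7 × 14 + 1, so there are 14 full weeks plus 1 extra day.
Each full week contributes one Friday: 14 so far.
The 1 extra day is Fri — 1 of them qualifies.
Total: 14 + 1 = 15.

15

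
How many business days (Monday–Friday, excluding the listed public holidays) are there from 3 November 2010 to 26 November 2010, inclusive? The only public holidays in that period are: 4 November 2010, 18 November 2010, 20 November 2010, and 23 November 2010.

15 business days

3 November 2010 is a Wednesday.
The range spans 24 days (inclusive of both endpoints).
24 = 7 × 3 + 3, so there are 3 full weeks plus 3 extra days.
Each full week contributes 5 weekdays (Mon–Fri): 3 × 5 = 15.
The 3 extra days are Wed, Thu, Fri — 3 of them qualify.
Total: 15 + 3 = 18.
Holidays: 4 November 2010 (Thu); 18 November 2010 (Thu); 20 November 2010 (Sat); 23 November 2010 (Tue).
3 of the 4 holidays fall on weekdays; the rest are weekends and were already excluded.
Business days: 18 − 3 = 15.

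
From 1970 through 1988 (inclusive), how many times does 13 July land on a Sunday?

Day of week of July 13 in each year:
1970: Mon, 1971: Tue, 1972: Thu, 1973: Fri, 1974: Sat, 1975: Sun ✓, 1976: Tue, 1977: Wed, 1978: Thu, 1979: Fri, 1980: Sun ✓, 1981: Mon, 1982: Tue, 1983: Wed, 1984: Fri, 1985: Sat, 1986: Sun ✓, 1987: Mon, 1988: Wed
Sundays: 1975, 1980, 1986.

3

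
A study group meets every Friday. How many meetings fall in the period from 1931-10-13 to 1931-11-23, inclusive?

6 Fridays

1931-10-13 is a Tuesday.
From 1931-10-13 to 1931-11-23 is 42 days inclusive.
42 = 7 × 6, so the span is exactly 6 full weeks.
Each full week contributes one Friday: 6 so far.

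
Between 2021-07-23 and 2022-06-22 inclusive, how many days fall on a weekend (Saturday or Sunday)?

96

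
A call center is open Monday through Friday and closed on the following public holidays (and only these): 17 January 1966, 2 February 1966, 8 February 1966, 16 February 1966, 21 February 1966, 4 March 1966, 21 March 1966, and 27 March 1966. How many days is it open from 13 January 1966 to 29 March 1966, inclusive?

47

13 January 1966 is a Thursday.
That's 76 days from start to end, counting both.
76 = 7 × 10 + 6, so there are 10 full weeks plus 6 extra days.
Each full week contributes 5 weekdays (Mon–Fri): 10 × 5 = 50.
The 6 extra days are Thu, Fri, Sat, Sun, Mon, Tue — 4 of them qualify.
Total: 50 + 4 = 54.
Holidays: 17 January 1966 (Mon); 2 February 1966 (Wed); 8 February 1966 (Tue); 16 February 1966 (Wed); 21 February 1966 (Mon); 4 March 1966 (Fri); 21 March 1966 (Mon); 27 March 1966 (Sun).
7 of the 8 holidays fall on weekdays; the rest are weekends and were already excluded.
Business days: 54 − 7 = 47.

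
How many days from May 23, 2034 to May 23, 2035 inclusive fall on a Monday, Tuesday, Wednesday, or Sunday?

210

May 23, 2034 is a Tuesday.
From May 23, 2034 to May 23, 2035 is 366 days inclusive.
366 = 7 × 52 + 2, so there are 52 full weeks plus 2 extra days.
Each full week contributes 4 days from the set (Mon, Tue, Wed, Sun): 52 × 4 = 208.
The 2 extra days are Tue, Wed — 2 of them qualify.
Total: 208 + 2 = 210.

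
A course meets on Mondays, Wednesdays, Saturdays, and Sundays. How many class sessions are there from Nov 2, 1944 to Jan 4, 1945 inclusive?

Nov 2, 1944 is a Thursday.
From Nov 2, 1944 to Jan 4, 1945 is 64 days inclusive.
64 = 7 × 9 + 1, so there are 9 full weeks plus 1 extra day.
Each full week contributes 4 days from the set (Mon, Wed, Sat, Sun): 9 × 4 = 36.
The 1 extra day is Thu — none qualify.
Total: 36 + 0 = 36.

36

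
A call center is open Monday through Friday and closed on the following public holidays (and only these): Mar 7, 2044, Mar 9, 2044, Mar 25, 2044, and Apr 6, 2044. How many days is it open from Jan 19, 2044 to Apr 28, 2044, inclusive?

69 business days

Jan 19, 2044 is a Tuesday.
The range spans 101 days (inclusive of both endpoints).
101 = 7 × 14 + 3, so there are 14 full weeks plus 3 extra days.
Each full week contributes 5 weekdays (Mon–Fri): 14 × 5 = 70.
The 3 extra days are Tue, Wed, Thu — 3 of them qualify.
Total: 70 + 3 = 73.
Holidays: Mar 7, 2044 (Mon); Mar 9, 2044 (Wed); Mar 25, 2044 (Fri); Apr 6, 2044 (Wed).
All 4 holidays fall on weekdays, so subtract 4.
Business days: 73 − 4 = 69.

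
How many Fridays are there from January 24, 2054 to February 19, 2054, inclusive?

January 24, 2054 is a Saturday.
From January 24, 2054 to February 19, 2054 is 27 days inclusive.
27 = 7 × 3 + 6, so there are 3 full weeks plus 6 extra days.
Each full week contributes one Friday: 3 so far.
The 6 extra days are Sat, Sun, Mon, Tue, Wed, Thu — none qualify.
Total: 3 + 0 = 3.

3 Fridays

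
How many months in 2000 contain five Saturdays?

A month has five Saturdays exactly when Saturday falls within its first (length − 28) days.
Jan: 31 days, starts Sat → 5 of Sat, Sun, Mon ✓
Feb: 29 days, starts Tue → 5 of Tue
Mar: 31 days, starts Wed → 5 of Wed, Thu, Fri
Apr: 30 days, starts Sat → 5 of Sat, Sun ✓
May: 31 days, starts Mon → 5 of Mon, Tue, Wed
Jun: 30 days, starts Thu → 5 of Thu, Fri
Jul: 31 days, starts Sat → 5 of Sat, Sun, Mon ✓
Aug: 31 days, starts Tue → 5 of Tue, Wed, Thu
Sep: 30 days, starts Fri → 5 of Fri, Sat ✓
Oct: 31 days, starts Sun → 5 of Sun, Mon, Tue
Nov: 30 days, starts Wed → 5 of Wed, Thu
Dec: 31 days, starts Fri → 5 of Fri, Sat, Sun ✓
Months with five Saturdays: Jan, Apr, Jul, Sep, Dec.

5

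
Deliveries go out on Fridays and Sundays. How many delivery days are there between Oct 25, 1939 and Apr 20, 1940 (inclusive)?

51

Oct 25, 1939 is a Wednesday.
That's 179 days from start to end, counting both.
179 = 7 × 25 + 4, so there are 25 full weeks plus 4 extra days.
Each full week contributes 2 days from the set (Fri, Sun): 25 × 2 = 50.
The 4 extra days are Wed, Thu, Fri, Sat — 1 of them qualifies.
Total: 50 + 1 = 51.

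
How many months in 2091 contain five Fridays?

4

A month has five Fridays exactly when Friday falls within its first (length − 28) days.
Jan: 31 days, starts Mon → 5 of Mon, Tue, Wed
Feb: 28 days, starts Thu → 5 of (none)
Mar: 31 days, starts Thu → 5 of Thu, Fri, Sat ✓
Apr: 30 days, starts Sun → 5 of Sun, Mon
May: 31 days, starts Tue → 5 of Tue, Wed, Thu
Jun: 30 days, starts Fri → 5 of Fri, Sat ✓
Jul: 31 days, starts Sun → 5 of Sun, Mon, Tue
Aug: 31 days, starts Wed → 5 of Wed, Thu, Fri ✓
Sep: 30 days, starts Sat → 5 of Sat, Sun
Oct: 31 days, starts Mon → 5 of Mon, Tue, Wed
Nov: 30 days, starts Thu → 5 of Thu, Fri ✓
Dec: 31 days, starts Sat → 5 of Sat, Sun, Mon
Months with five Fridays: Mar, Jun, Aug, Nov.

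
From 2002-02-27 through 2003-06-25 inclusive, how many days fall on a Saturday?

2002-02-27 is a Wednesday.
That's 484 days from start to end, counting both.
484 = 7 × 69 + 1, so there are 69 full weeks plus 1 extra day.
Each full week contributes one Saturday: 69 so far.
The 1 extra day is Wednesday — none qualify.
Total: 69 + 0 = 69.

69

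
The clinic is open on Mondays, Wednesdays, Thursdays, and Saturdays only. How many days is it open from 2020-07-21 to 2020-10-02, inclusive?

2020-07-21 is a Tuesday.
The range spans 74 days (inclusive of both endpoints).
74 = 7 × 10 + 4, so there are 10 full weeks plus 4 extra days.
Each full week contributes 4 days from the set (Mon, Wed, Thu, Sat): 10 × 4 = 40.
The 4 extra days are Tuesday, Wednesday, Thursday, Friday — 2 of them qualify.
Total: 40 + 2 = 42.

42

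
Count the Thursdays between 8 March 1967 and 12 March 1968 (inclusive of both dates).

53 Thursdays

8 March 1967 is a Wednesday.
That's 371 days from start to end, counting both.
371 = 7 × 53, so the span is exactly 53 full weeks.
Each full week contributes one Thursday: 53 so far.
Total: 53.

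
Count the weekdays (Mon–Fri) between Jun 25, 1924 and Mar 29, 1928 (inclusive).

Jun 25, 1924 is a Wednesday.
From Jun 25, 1924 to Mar 29, 1928 is 1374 days inclusive.
1374 = 7 × 196 + 2, so there are 196 full weeks plus 2 extra days.
Each full week contributes 5 weekdays (Mon–Fri): 196 × 5 = 980.
The 2 extra days are Wed, Thu — 2 of them qualify.
Total: 980 + 2 = 982.

982 weekdays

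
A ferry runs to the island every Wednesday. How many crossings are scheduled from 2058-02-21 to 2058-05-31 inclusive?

14

2058-02-21 is a Thursday.
The range spans 100 days (inclusive of both endpoints).
100 = 7 × 14 + 2, so there are 14 full weeks plus 2 extra days.
Each full week contributes one Wednesday: 14 so far.
The 2 extra days are Thu, Fri — none qualify.
Total: 14 + 0 = 14.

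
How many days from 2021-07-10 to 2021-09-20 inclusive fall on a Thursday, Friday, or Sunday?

2021-07-10 is a Saturday.
The range spans 73 days (inclusive of both endpoints).
73 = 7 × 10 + 3, so there are 10 full weeks plus 3 extra days.
Each full week contributes 3 days from the set (Thu, Fri, Sun): 10 × 3 = 30.
The 3 extra days are Sat, Sun, Mon — 1 of them qualifies.
Total: 30 + 1 = 31.

31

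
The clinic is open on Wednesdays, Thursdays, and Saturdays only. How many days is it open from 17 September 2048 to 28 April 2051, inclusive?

17 September 2048 is a Thursday.
From 17 September 2048 to 28 April 2051 is 954 days inclusive.
954 = 7 × 136 + 2, so there are 136 full weeks plus 2 extra days.
Each full week contributes 3 days from the set (Wed, Thu, Sat): 136 × 3 = 408.
The 2 extra days are Thursday, Friday — 1 of them qualifies.
Total: 408 + 1 = 409.

409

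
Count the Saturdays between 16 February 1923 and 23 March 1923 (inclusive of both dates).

16 February 1923 is a Friday.
That's 36 days from start to end, counting both.
36 = 7 × 5 + 1, so there are 5 full weeks plus 1 extra day.
Each full week contributes one Saturday: 5 so far.
The 1 extra day is Fri — none qualify.
Total: 5 + 0 = 5.

5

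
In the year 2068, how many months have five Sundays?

A month has five Sundays exactly when Sunday falls within its first (length − 28) days.
Jan: 31 days, starts Sun → 5 of Sun, Mon, Tue ✓
Feb: 29 days, starts Wed → 5 of Wed
Mar: 31 days, starts Thu → 5 of Thu, Fri, Sat
Apr: 30 days, starts Sun → 5 of Sun, Mon ✓
May: 31 days, starts Tue → 5 of Tue, Wed, Thu
Jun: 30 days, starts Fri → 5 of Fri, Sat
Jul: 31 days, starts Sun → 5 of Sun, Mon, Tue ✓
Aug: 31 days, starts Wed → 5 of Wed, Thu, Fri
Sep: 30 days, starts Sat → 5 of Sat, Sun ✓
Oct: 31 days, starts Mon → 5 of Mon, Tue, Wed
Nov: 30 days, starts Thu → 5 of Thu, Fri
Dec: 31 days, starts Sat → 5 of Sat, Sun, Mon ✓
Months with five Sundays: Jan, Apr, Jul, Sep, Dec.

5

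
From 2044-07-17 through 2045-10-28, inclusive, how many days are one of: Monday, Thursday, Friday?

2044-07-17 is a Sunday.
From 2044-07-17 to 2045-10-28 is 469 days inclusive.
469 = 7 × 67, so the span is exactly 67 full weeks.
Each full week contributes 3 days from the set (Mon, Thu, Fri): 67 × 3 = 201.

201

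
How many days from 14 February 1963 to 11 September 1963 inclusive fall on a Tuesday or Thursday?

14 February 1963 is a Thursday.
That's 210 days from start to end, counting both.
210 = 7 × 30, so the span is exactly 30 full weeks.
Each full week contributes 2 days from the set (Tue, Thu): 30 × 2 = 60.

60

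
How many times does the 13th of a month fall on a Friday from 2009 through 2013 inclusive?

Friday-the-13ths by year:
2009: Feb, Mar, Nov
2010: Aug
2011: May
2012: Jan, Apr, Jul
2013: Sep, Dec

10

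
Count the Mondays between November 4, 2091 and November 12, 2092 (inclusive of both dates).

54

November 4, 2091 is a Sunday.
From November 4, 2091 to November 12, 2092 is 375 days inclusive.
375 = 7 × 53 + 4, so there are 53 full weeks plus 4 extra days.
Each full week contributes one Monday: 53 so far.
The 4 extra days are Sun, Mon, Tue, Wed — 1 of them qualifies.
Total: 53 + 1 = 54.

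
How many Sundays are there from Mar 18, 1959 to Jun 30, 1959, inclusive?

Mar 18, 1959 is a Wednesday.
From Mar 18, 1959 to Jun 30, 1959 is 105 days inclusive.
105 = 7 × 15, so the span is exactly 15 full weeks.
Each full week contributes one Sunday: 15 so far.

15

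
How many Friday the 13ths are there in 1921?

1

The 13th falls on a Friday when the month's 13th has weekday Fri.
Jan 13 is Thu; Feb 13 is Sun; Mar 13 is Sun; Apr 13 is Wed; May 13 is Fri ✓; Jun 13 is Mon; Jul 13 is Wed; Aug 13 is Sat; Sep 13 is Tue; Oct 13 is Thu; Nov 13 is Sun; Dec 13 is Tue.
Friday the 13ths: May.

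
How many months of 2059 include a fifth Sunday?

4

A month has five Sundays exactly when Sunday falls within its first (length − 28) days.
Jan: 31 days, starts Wed → 5 of Wed, Thu, Fri
Feb: 28 days, starts Sat → 5 of (none)
Mar: 31 days, starts Sat → 5 of Sat, Sun, Mon ✓
Apr: 30 days, starts Tue → 5 of Tue, Wed
May: 31 days, starts Thu → 5 of Thu, Fri, Sat
Jun: 30 days, starts Sun → 5 of Sun, Mon ✓
Jul: 31 days, starts Tue → 5 of Tue, Wed, Thu
Aug: 31 days, starts Fri → 5 of Fri, Sat, Sun ✓
Sep: 30 days, starts Mon → 5 of Mon, Tue
Oct: 31 days, starts Wed → 5 of Wed, Thu, Fri
Nov: 30 days, starts Sat → 5 of Sat, Sun ✓
Dec: 31 days, starts Mon → 5 of Mon, Tue, Wed
Months with five Sundays: Mar, Jun, Aug, Nov.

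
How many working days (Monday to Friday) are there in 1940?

January 1, 1940 is a Monday.
From January 1, 1940 to December 31, 1940 is 366 days inclusive.
366 = 7 × 52 + 2, so there are 52 full weeks plus 2 extra days.
Each full week contributes 5 weekdays (Mon–Fri): 52 × 5 = 260.
The 2 extra days are Mon, Tue — 2 of them qualify.
Total: 260 + 2 = 262.

262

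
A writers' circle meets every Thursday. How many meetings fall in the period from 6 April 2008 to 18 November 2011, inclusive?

189

6 April 2008 is a Sunday.
That's 1322 days from start to end, counting both.
1322 = 7 × 188 + 6, so there are 188 full weeks plus 6 extra days.
Each full week contributes one Thursday: 188 so far.
The 6 extra days are Sun, Mon, Tue, Wed, Thu, Fri — 1 of them qualifies.
Total: 188 + 1 = 189.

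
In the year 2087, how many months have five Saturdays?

A month has five Saturdays exactly when Saturday falls within its first (length − 28) days.
Jan: 31 days, starts Wed → 5 of Wed, Thu, Fri
Feb: 28 days, starts Sat → 5 of (none)
Mar: 31 days, starts Sat → 5 of Sat, Sun, Mon ✓
Apr: 30 days, starts Tue → 5 of Tue, Wed
May: 31 days, starts Thu → 5 of Thu, Fri, Sat ✓
Jun: 30 days, starts Sun → 5 of Sun, Mon
Jul: 31 days, starts Tue → 5 of Tue, Wed, Thu
Aug: 31 days, starts Fri → 5 of Fri, Sat, Sun ✓
Sep: 30 days, starts Mon → 5 of Mon, Tue
Oct: 31 days, starts Wed → 5 of Wed, Thu, Fri
Nov: 30 days, starts Sat → 5 of Sat, Sun ✓
Dec: 31 days, starts Mon → 5 of Mon, Tue, Wed
Months with five Saturdays: Mar, May, Aug, Nov.

4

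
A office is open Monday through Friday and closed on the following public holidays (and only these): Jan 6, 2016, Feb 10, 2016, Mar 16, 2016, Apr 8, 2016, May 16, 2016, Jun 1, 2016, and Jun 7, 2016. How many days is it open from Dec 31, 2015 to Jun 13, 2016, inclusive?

Dec 31, 2015 is a Thursday.
From Dec 31, 2015 to Jun 13, 2016 is 166 days inclusive.
166 = 7 × 23 + 5, so there are 23 full weeks plus 5 extra days.
Each full week contributes 5 weekdays (Mon–Fri): 23 × 5 = 115.
The 5 extra days are Thursday, Friday, Saturday, Sunday, Monday — 3 of them qualify.
Total: 115 + 3 = 118.
Holidays: Jan 6, 2016 (Wed); Feb 10, 2016 (Wed); Mar 16, 2016 (Wed); Apr 8, 2016 (Fri); May 16, 2016 (Mon); Jun 1, 2016 (Wed); Jun 7, 2016 (Tue).
All 7 holidays fall on weekdays, so subtract 7.
Business days: 118 − 7 = 111.

111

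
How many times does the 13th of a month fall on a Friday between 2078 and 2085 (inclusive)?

13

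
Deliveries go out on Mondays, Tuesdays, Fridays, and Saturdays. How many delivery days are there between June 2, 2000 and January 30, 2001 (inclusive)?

140

June 2, 2000 is a Friday.
From June 2, 2000 to January 30, 2001 is 243 days inclusive.
243 = 7 × 34 + 5, so there are 34 full weeks plus 5 extra days.
Each full week contributes 4 days from the set (Mon, Tue, Fri, Sat): 34 × 4 = 136.
The 5 extra days are Fri, Sat, Sun, Mon, Tue — 4 of them qualify.
Total: 136 + 4 = 140.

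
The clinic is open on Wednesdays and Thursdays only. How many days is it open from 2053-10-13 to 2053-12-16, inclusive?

18

2053-10-13 is a Monday.
The range spans 65 days (inclusive of both endpoints).
65 = 7 × 9 + 2, so there are 9 full weeks plus 2 extra days.
Each full week contributes 2 days from the set (Wed, Thu): 9 × 2 = 18.
The 2 extra days are Monday, Tuesday — none qualify.
Total: 18 + 0 = 18.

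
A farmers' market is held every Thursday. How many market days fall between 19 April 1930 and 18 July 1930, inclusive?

19 April 1930 is a Saturday.
That's 91 days from start to end, counting both.
91 = 7 × 13, so the span is exactly 13 full weeks.
Each full week contributes one Thursday: 13 so far.
Total: 13.

13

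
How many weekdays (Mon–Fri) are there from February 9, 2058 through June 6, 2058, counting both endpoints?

84

February 9, 2058 is a Saturday.
That's 118 days from start to end, counting both.
118 = 7 × 16 + 6, so there are 16 full weeks plus 6 extra days.
Each full week contributes 5 weekdays (Mon–Fri): 16 × 5 = 80.
The 6 extra days are Saturday, Sunday, Monday, Tuesday, Wednesday, Thursday — 4 of them qualify.
Total: 80 + 4 = 84.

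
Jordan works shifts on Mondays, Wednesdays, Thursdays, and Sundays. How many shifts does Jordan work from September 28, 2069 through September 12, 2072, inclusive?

September 28, 2069 is a Saturday.
That's 1081 days from start to end, counting both.
1081 = 7 × 154 + 3, so there are 154 full weeks plus 3 extra days.
Each full week contributes 4 days from the set (Mon, Wed, Thu, Sun): 154 × 4 = 616.
The 3 extra days are Saturday, Sunday, Monday — 2 of them qualify.
Total: 616 + 2 = 618.

618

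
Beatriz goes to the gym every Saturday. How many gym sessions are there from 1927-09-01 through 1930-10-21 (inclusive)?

164 Saturdays

1927-09-01 is a Thursday.
The range spans 1147 days (inclusive of both endpoints).
1147 = 7 × 163 + 6, so there are 163 full weeks plus 6 extra days.
Each full week contributes one Saturday: 163 so far.
The 6 extra days are Thursday, Friday, Saturday, Sunday, Monday, Tuesday — 1 of them qualifies.
Total: 163 + 1 = 164.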